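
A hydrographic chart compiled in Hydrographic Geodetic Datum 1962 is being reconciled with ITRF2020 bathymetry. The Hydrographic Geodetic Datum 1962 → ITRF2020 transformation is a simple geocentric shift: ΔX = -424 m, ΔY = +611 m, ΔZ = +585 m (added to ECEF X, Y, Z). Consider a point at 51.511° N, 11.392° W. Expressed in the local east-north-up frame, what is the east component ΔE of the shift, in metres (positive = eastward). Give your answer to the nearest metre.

The local east axis at (φ, λ) is (−sin λ, cos λ, 0), so ΔE = −sin(-11.392°)·(-424) + cos(-11.392°)·611 = 515.21 m.

ΔE = 515 m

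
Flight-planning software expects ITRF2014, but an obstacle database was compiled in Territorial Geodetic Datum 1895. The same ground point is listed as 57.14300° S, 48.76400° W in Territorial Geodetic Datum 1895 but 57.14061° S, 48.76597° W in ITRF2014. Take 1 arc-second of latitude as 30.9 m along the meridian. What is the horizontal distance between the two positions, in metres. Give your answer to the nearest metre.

Δφ = -57.14061° − -57.14300° = +0.00239°; Δλ = -48.76597° − -48.76400° = -0.00197°.
1° of latitude = 3600 × 30.90 = 111240 m.
ΔN = Δφ × 111240 = 265.9 m; ΔE = Δλ × 111240 × cos(-57.14300°) = -0.00197 × 111240 × 0.542544 = -118.9 m.
Distance = √(ΔE² + ΔN²) = √((-118.9)² + 265.9²) = 291.2 m.

291 m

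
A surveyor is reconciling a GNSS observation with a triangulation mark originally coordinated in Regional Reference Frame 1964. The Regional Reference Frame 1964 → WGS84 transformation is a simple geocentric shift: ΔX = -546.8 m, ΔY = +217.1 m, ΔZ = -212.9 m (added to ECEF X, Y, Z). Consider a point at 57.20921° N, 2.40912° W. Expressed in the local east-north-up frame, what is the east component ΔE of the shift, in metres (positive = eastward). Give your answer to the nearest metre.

ΔE = 194 m

The local east axis at (φ, λ) is (−sin λ, cos λ, 0), so ΔE = −sin(-2.40912°)·(-546.8) + cos(-2.40912°)·217.1 = 193.92 m.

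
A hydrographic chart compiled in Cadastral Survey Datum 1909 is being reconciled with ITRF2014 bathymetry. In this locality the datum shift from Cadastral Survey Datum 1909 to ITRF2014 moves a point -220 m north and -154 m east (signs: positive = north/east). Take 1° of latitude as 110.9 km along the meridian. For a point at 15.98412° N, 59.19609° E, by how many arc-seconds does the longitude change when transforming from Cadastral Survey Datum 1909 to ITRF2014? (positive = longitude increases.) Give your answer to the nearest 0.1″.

Δλ = -5.2″

At latitude 15.98412°, cos φ = 0.961338.
1° of longitude at this latitude = 110.9 × cos φ = 106.61 km, so Δλ = -154.0 / 106612.4 = -0.0014445° = -5.200″.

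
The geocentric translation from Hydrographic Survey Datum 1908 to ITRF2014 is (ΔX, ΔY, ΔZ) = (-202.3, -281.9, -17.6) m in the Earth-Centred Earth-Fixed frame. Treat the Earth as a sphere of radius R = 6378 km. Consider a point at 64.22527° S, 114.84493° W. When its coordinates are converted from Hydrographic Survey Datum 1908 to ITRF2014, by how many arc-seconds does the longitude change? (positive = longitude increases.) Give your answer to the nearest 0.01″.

Δλ = -4.84″

sin φ = -0.900511, cos φ = 0.434834, sin λ = -0.907448, cos λ = -0.420164.
East component: ΔE = −sin λ·ΔX + cos λ·ΔY = −(-0.907448)(-202.3) + (-0.420164)(-281.9) = -65.13 m.
1° of latitude spans πR/180 = 111317 m; at latitude φ, 1° of longitude spans that × cos φ = 48404.5 m, so Δλ = -65.13 / 48404.5 × 3600 = -4.844″.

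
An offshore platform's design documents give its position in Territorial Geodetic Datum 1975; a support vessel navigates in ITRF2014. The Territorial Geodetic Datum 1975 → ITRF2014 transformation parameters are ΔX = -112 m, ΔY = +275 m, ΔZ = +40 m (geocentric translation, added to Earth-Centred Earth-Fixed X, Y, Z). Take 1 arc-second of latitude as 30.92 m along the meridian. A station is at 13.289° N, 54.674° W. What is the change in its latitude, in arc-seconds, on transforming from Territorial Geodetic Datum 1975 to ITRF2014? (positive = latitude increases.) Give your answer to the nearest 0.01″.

Δφ = 3.41″

sin φ = 0.229863, cos φ = 0.973223, sin λ = -0.815875, cos λ = 0.578228.
North component: ΔN = −sin φ cos λ·ΔX − sin φ sin λ·ΔY + cos φ·ΔZ = −(0.229863)(0.578228)(-112) − (0.229863)(-0.815875)(275) + (0.973223)(40) = 105.39 m.
1° of latitude spans 3600 × 30.92 = 111312 m, so Δφ = 105.39 / 111312 × 3600 = 3.408″.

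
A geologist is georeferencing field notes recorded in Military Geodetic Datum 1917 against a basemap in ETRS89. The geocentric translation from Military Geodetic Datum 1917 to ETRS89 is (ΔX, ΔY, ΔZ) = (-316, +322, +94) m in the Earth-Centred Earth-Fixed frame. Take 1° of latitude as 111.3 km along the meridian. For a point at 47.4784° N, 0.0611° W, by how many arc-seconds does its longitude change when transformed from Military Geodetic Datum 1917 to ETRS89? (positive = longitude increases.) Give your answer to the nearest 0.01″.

sin φ = 0.737023, cos φ = 0.675868, sin λ = -0.001066, cos λ = 0.999999.
East component: ΔE = −sin λ·ΔX + cos λ·ΔY = −(-0.001066)(-316) + (0.999999)(322) = 321.66 m.
1° of latitude spans 111300 m; at latitude φ, 1° of longitude spans that × cos φ = 75224.1 m, so Δλ = 321.66 / 75224.1 × 3600 = 15.394″.

Δλ = 15.39″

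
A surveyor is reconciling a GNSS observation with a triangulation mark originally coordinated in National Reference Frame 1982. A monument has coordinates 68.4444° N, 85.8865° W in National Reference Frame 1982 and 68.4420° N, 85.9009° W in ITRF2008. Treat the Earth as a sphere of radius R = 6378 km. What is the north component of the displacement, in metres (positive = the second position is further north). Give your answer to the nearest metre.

ΔN = -267 m

Δφ = 68.4420° − 68.4444° = -0.0024°; Δλ = -85.9009° − -85.8865° = -0.0144°.
1° along a meridian = πR/180 = 111317 m.
ΔN = Δφ × 111317 = -267.2 m; ΔE = Δλ × 111317 × cos(68.4444°) = -0.0144 × 111317 × 0.367404 = -588.9 m.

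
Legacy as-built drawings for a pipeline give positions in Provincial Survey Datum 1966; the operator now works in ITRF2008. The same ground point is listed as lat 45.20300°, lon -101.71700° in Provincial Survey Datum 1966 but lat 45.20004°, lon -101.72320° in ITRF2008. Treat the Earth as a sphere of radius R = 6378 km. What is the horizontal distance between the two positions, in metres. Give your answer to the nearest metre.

Δφ = 45.20004° − 45.20300° = -0.00296°; Δλ = -101.72320° − -101.71700° = -0.00620°.
1° along a meridian = πR/180 = 111317 m.
ΔN = Δφ × 111317 = -329.5 m; ΔE = Δλ × 111317 × cos(45.20300°) = -0.00620 × 111317 × 0.704597 = -486.3 m.
Distance = √(ΔE² + ΔN²) = √((-486.3)² + (-329.5)²) = 587.4 m.

587 m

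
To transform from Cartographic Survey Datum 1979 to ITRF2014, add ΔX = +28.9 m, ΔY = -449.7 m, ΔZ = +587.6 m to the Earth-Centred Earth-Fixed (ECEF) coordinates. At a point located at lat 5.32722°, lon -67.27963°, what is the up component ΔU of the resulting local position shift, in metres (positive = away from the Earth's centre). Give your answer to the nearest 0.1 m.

At φ = 5.32722°, λ = -67.27963°: sin φ = 0.092844, cos φ = 0.995681, sin λ = -0.922401, cos λ = 0.386234.
ΔU = cos φ cos λ·ΔX + cos φ sin λ·ΔY + sin φ·ΔZ = (0.995681)(0.386234)(28.9) + (0.995681)(-0.922401)(-449.7) + (0.092844)(587.6) = 478.68 m.

ΔU = 478.7 m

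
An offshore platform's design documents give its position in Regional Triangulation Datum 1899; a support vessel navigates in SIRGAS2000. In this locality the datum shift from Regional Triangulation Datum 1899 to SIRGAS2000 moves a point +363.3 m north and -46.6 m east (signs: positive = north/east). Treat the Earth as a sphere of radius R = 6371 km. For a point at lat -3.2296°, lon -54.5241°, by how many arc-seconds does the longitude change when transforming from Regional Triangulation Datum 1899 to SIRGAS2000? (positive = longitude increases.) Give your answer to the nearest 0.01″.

Δλ = -1.51″

At latitude -3.2296°, cos φ = 0.998412.
One radian of longitude at latitude φ spans R cos φ, so Δλ = ΔE / (R cos φ) = -46.6 / (6371000 × 0.998412) = -7.3260e-06 rad = -1.511″.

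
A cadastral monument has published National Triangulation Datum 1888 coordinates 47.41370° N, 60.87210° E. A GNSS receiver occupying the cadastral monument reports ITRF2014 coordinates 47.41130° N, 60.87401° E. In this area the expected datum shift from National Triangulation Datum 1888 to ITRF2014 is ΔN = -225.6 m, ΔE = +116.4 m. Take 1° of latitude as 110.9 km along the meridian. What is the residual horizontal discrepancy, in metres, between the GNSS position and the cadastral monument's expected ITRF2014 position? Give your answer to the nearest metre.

49 m

Observed coordinate differences: Δφ = -0.00240°, Δλ = +0.00191°.
Converting to metres (1° lat = 110900 m, cos φ = 0.676700): observed ΔN = -266.2 m, observed ΔE = 143.3 m.
Subtracting the expected shift leaves a residual of -266.2 − (-225.6) = -40.6 m north and 143.3 − (116.4) = 26.9 m east.
Residual distance = √((-40.6)² + 26.9²) = 48.7 m.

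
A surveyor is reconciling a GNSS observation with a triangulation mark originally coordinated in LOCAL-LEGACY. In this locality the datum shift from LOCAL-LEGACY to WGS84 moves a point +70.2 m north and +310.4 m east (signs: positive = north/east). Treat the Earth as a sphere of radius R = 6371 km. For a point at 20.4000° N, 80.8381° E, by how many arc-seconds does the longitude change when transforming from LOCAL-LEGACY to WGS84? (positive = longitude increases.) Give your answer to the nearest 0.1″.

Δλ = 10.7″

At latitude 20.4000°, cos φ = 0.937282.
One radian of longitude at latitude φ spans R cos φ, so Δλ = ΔE / (R cos φ) = 310.4 / (6371000 × 0.937282) = 5.1981e-05 rad = 10.722″.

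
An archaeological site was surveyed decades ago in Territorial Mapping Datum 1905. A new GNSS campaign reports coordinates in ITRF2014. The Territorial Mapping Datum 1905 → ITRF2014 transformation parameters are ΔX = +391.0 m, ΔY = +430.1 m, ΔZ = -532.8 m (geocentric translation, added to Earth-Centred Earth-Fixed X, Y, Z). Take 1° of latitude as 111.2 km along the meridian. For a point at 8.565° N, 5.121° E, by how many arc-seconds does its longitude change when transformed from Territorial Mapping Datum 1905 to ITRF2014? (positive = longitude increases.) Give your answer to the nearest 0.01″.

Δλ = 12.88″

sin φ = 0.148931, cos φ = 0.988848, sin λ = 0.089259, cos λ = 0.996008.
East component: ΔE = −sin λ·ΔX + cos λ·ΔY = −(0.089259)(391.0) + (0.996008)(430.1) = 393.48 m.
1° of latitude spans 111200 m; at latitude φ, 1° of longitude spans that × cos φ = 109959.8 m, so Δλ = 393.48 / 109959.8 × 3600 = 12.882″.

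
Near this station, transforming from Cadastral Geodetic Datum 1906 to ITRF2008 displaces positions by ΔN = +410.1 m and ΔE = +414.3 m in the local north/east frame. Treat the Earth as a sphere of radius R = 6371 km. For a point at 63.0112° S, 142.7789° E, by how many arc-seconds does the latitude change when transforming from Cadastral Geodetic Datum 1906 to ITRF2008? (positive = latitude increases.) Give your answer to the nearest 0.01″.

On a sphere of radius R, 1 rad of latitude = R, so Δφ = ΔN / R = 410.1 / 6371000 = 6.4370e-05 rad = 13.277″.

Δφ = 13.28″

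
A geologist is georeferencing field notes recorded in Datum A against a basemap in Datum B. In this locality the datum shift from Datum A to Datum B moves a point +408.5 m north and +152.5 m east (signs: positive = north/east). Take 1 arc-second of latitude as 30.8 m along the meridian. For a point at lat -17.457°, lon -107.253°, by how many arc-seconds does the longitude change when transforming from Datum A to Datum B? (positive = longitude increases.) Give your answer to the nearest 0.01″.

At latitude -17.457°, cos φ = 0.953942.
1″ of longitude at this latitude = 30.80 × cos φ = 29.3814 m, so Δλ = 152.5 / 29.3814 = 5.190″.

Δλ = 5.19″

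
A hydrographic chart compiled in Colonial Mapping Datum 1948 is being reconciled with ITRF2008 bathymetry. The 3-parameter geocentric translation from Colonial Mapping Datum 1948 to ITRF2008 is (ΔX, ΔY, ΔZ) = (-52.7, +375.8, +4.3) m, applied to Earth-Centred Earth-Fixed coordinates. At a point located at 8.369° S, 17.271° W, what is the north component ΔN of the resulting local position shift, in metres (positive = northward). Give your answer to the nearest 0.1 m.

ΔN = -19.3 m

At φ = -8.369°, λ = -17.271°: sin φ = -0.145548, cos φ = 0.989351, sin λ = -0.296892, cos λ = 0.954911.
ΔN = −sin φ cos λ·ΔX − sin φ sin λ·ΔY + cos φ·ΔZ = −(-0.145548)(0.954911)(-52.7) − (-0.145548)(-0.296892)(375.8) + (0.989351)(4.3) = -19.31 m.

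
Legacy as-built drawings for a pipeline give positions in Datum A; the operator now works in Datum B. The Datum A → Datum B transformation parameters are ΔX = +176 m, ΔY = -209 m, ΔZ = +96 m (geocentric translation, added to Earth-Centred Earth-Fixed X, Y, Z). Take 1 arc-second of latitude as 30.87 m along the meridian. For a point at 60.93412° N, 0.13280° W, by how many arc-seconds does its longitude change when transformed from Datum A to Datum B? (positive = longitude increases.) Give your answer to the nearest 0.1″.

Δλ = -13.9″

sin φ = 0.874062, cos φ = 0.485815, sin λ = -0.002318, cos λ = 0.999997.
East component: ΔE = −sin λ·ΔX + cos λ·ΔY = −(-0.002318)(176) + (0.999997)(-209) = -208.59 m.
1° of latitude spans 3600 × 30.87 = 111132 m; at latitude φ, 1° of longitude spans that × cos φ = 53989.6 m, so Δλ = -208.59 / 53989.6 × 3600 = -13.909″.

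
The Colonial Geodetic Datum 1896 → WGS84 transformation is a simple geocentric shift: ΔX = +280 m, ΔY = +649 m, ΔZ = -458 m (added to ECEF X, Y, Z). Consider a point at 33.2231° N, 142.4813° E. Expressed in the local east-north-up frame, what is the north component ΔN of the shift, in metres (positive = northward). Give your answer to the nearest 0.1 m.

ΔN = -478.0 m

The local north axis is (−sin φ cos λ, −sin φ sin λ, cos φ), giving ΔN = 121.680 − 216.560 − 383.137 = -478.02 m.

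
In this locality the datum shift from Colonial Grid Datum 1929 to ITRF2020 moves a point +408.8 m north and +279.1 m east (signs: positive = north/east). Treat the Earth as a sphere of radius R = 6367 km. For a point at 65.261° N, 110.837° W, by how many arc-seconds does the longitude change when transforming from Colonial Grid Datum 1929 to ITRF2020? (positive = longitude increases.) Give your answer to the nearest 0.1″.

At latitude 65.261°, cos φ = 0.418485.
One radian of longitude at latitude φ spans R cos φ, so Δλ = ΔE / (R cos φ) = 279.1 / (6367000 × 0.418485) = 1.0475e-04 rad = 21.606″.

Δλ = 21.6″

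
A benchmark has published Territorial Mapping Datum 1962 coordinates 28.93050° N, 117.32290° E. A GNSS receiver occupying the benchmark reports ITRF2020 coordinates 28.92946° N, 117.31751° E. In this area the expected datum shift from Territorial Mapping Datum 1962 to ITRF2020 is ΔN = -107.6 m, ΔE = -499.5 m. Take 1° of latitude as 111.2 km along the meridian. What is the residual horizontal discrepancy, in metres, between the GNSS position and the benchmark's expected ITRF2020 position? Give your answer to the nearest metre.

26 m

Observed coordinate differences: Δφ = -0.00104°, Δλ = -0.00539°.
Converting to metres (1° lat = 111200 m, cos φ = 0.875207): observed ΔN = -115.6 m, observed ΔE = -524.6 m.
Subtracting the expected shift leaves a residual of -115.6 − (-107.6) = -8.0 m north and -524.6 − (-499.5) = -25.1 m east.
Residual distance = √((-8.0)² + (-25.1)²) = 26.3 m.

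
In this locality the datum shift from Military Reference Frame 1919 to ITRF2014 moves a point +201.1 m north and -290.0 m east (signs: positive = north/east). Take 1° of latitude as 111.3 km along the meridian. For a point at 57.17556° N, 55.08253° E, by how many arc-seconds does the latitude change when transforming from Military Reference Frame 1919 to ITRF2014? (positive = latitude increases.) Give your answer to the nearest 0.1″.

1° of latitude = 111.3 km, so Δφ = 201.1 / 111300 = 0.0018068° = 6.505″.

Δφ = 6.5″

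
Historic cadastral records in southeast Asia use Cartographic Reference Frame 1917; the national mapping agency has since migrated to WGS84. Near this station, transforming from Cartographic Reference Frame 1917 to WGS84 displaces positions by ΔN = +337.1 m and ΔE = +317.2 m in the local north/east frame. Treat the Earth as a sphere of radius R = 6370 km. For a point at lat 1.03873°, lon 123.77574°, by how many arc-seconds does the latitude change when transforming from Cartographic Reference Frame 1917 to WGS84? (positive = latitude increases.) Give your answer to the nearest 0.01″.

On a sphere of radius R, 1 rad of latitude = R, so Δφ = ΔN / R = 337.1 / 6370000 = 5.2920e-05 rad = 10.916″.

Δφ = 10.92″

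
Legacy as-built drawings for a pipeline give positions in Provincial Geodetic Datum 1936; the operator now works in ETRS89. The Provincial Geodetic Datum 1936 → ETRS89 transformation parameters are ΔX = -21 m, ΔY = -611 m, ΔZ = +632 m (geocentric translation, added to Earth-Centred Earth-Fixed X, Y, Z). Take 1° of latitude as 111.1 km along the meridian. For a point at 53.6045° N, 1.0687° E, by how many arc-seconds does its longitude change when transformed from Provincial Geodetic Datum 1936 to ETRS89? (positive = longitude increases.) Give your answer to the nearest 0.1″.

Δλ = -33.3″

sin φ = 0.804940, cos φ = 0.593356, sin λ = 0.018651, cos λ = 0.999826.
East component: ΔE = −sin λ·ΔX + cos λ·ΔY = −(0.018651)(-21) + (0.999826)(-611) = -610.50 m.
1° of latitude spans 111100 m; at latitude φ, 1° of longitude spans that × cos φ = 65921.8 m, so Δλ = -610.50 / 65921.8 × 3600 = -33.340″.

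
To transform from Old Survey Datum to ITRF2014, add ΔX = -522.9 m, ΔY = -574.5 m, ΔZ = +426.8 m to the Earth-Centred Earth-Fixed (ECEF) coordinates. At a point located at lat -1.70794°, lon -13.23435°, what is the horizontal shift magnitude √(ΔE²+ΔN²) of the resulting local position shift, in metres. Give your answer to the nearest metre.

The local east axis at (φ, λ) is (−sin λ, cos λ, 0), so ΔE = −sin(-13.23435°)·(-522.9) + cos(-13.23435°)·(-574.5) = -678.95 m.
The local north axis is (−sin φ cos λ, −sin φ sin λ, cos φ), giving ΔN = -15.171 + 3.920 + 426.610 = 415.36 m.
Horizontal magnitude = √(ΔE² + ΔN²) = √((-678.95)² + 415.36²) = 795.93 m.

796 m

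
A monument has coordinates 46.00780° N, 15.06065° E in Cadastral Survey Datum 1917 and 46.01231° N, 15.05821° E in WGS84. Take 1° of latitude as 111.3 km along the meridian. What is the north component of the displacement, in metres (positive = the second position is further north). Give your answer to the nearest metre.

ΔN = 502 m

Δφ = 46.01231° − 46.00780° = +0.00451°; Δλ = 15.05821° − 15.06065° = -0.00244°.
ΔN = Δφ × 111300 = 502.0 m; ΔE = Δλ × 111300 × cos(46.00780°) = -0.00244 × 111300 × 0.694560 = -188.6 m.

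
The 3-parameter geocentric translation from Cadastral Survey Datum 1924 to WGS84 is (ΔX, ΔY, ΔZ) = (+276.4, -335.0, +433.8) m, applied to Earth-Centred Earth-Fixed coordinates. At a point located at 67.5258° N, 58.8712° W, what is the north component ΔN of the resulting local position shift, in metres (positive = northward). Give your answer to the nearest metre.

At φ = 67.5258°, λ = -58.8712°: sin φ = 0.924052, cos φ = 0.382267, sin λ = -0.856007, cos λ = 0.516964.
ΔN = −sin φ cos λ·ΔX − sin φ sin λ·ΔY + cos φ·ΔZ = −(0.924052)(0.516964)(276.4) − (0.924052)(-0.856007)(-335.0) + (0.382267)(433.8) = -231.19 m.

ΔN = -231 m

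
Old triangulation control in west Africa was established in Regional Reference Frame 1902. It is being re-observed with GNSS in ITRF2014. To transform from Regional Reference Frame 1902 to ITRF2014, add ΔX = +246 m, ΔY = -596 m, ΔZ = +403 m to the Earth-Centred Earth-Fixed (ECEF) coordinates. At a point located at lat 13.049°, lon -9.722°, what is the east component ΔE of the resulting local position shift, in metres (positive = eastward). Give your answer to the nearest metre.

The local east axis at (φ, λ) is (−sin λ, cos λ, 0), so ΔE = −sin(-9.722°)·246 + cos(-9.722°)·(-596) = -545.90 m.

ΔE = -546 m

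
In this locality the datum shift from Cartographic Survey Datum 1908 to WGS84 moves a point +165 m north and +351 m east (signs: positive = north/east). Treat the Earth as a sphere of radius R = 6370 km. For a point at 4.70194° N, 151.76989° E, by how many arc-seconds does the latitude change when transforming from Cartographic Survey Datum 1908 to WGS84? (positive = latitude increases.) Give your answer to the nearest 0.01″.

Δφ = 5.34″

On a sphere of radius R, 1 rad of latitude = R, so Δφ = ΔN / R = 165.0 / 6370000 = 2.5903e-05 rad = 5.343″.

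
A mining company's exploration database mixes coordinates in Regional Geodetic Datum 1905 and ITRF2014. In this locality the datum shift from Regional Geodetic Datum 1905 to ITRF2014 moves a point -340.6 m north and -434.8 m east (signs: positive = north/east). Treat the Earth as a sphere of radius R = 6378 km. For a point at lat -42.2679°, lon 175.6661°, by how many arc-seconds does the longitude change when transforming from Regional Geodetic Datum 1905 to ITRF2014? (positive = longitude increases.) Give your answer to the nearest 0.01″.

Δλ = -19.00″

At latitude -42.2679°, cos φ = 0.740008.
One radian of longitude at latitude φ spans R cos φ, so Δλ = ΔE / (R cos φ) = -434.8 / (6378000 × 0.740008) = -9.2123e-05 rad = -19.002″.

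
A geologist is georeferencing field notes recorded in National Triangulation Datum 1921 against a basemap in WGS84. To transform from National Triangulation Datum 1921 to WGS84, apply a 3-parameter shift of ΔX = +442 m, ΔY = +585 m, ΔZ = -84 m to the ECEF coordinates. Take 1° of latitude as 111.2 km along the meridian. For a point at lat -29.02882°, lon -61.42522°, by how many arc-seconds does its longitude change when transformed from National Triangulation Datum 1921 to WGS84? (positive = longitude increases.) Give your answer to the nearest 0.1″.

sin φ = -0.485249, cos φ = 0.874376, sin λ = -0.878194, cos λ = 0.478305.
East component: ΔE = −sin λ·ΔX + cos λ·ΔY = −(-0.878194)(442) + (0.478305)(585) = 667.97 m.
1° of latitude spans 111200 m; at latitude φ, 1° of longitude spans that × cos φ = 97230.6 m, so Δλ = 667.97 / 97230.6 × 3600 = 24.732″.

Δλ = 24.7″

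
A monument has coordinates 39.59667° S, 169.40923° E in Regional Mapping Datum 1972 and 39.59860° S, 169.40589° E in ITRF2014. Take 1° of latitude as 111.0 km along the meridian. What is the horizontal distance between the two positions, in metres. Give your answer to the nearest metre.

Δφ = -39.59860° − -39.59667° = -0.00193°; Δλ = 169.40589° − 169.40923° = -0.00334°.
ΔN = Δφ × 111000 = -214.2 m; ΔE = Δλ × 111000 × cos(-39.59667°) = -0.00334 × 111000 × 0.770550 = -285.7 m.
Distance = √(ΔE² + ΔN²) = √((-285.7)² + (-214.2)²) = 357.1 m.

357 m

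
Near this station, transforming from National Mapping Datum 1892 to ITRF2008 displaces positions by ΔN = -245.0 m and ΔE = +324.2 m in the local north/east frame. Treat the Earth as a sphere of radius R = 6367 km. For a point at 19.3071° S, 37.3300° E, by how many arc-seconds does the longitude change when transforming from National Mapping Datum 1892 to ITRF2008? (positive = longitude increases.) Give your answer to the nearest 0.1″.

At latitude -19.3071°, cos φ = 0.943760.
One radian of longitude at latitude φ spans R cos φ, so Δλ = ΔE / (R cos φ) = 324.2 / (6367000 × 0.943760) = 5.3953e-05 rad = 11.129″.

Δλ = 11.1″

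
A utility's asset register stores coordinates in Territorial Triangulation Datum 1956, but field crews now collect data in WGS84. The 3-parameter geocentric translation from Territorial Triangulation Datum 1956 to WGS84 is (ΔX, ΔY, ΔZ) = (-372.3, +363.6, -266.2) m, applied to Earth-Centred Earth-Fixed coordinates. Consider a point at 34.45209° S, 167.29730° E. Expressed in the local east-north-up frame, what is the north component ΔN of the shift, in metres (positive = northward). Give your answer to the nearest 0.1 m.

ΔN = 31.2 m

At φ = -34.45209°, λ = 167.29730°: sin φ = -0.565717, cos φ = 0.824600, sin λ = 0.219892, cos λ = -0.975524.
ΔN = −sin φ cos λ·ΔX − sin φ sin λ·ΔY + cos φ·ΔZ = −(-0.565717)(-0.975524)(-372.3) − (-0.565717)(0.219892)(363.6) + (0.824600)(-266.2) = 31.18 m.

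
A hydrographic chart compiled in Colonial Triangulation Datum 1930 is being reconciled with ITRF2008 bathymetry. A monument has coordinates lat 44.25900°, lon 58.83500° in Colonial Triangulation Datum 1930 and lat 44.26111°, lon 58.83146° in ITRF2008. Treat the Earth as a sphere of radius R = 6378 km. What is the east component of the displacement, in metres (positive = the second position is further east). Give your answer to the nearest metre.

ΔE = -282 m

Δφ = 44.26111° − 44.25900° = +0.00211°; Δλ = 58.83146° − 58.83500° = -0.00354°.
1° along a meridian = πR/180 = 111317 m.
ΔN = Δφ × 111317 = 234.9 m; ΔE = Δλ × 111317 × cos(44.25900°) = -0.00354 × 111317 × 0.716192 = -282.2 m.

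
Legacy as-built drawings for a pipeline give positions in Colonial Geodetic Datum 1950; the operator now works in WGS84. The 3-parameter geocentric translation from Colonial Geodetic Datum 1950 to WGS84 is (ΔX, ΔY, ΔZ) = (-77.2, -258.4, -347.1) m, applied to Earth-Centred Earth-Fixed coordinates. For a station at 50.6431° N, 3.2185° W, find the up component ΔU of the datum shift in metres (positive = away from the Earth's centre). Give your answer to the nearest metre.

The local up (radial) axis is (cos φ cos λ, cos φ sin λ, sin φ), giving ΔU = -48.879 + 9.200 − 268.381 = -308.06 m.

ΔU = -308 m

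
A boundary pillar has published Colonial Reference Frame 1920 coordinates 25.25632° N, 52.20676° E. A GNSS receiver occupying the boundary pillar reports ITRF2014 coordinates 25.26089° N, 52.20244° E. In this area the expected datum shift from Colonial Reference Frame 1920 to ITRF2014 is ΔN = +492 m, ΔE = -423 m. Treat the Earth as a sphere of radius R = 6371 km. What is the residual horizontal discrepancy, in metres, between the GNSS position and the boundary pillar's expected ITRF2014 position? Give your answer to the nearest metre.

Observed coordinate differences: Δφ = +0.00457°, Δλ = -0.00432°.
Converting to metres (1° lat = 111195 m, cos φ = 0.904408): observed ΔN = 508.2 m, observed ΔE = -434.4 m.
Subtracting the expected shift leaves a residual of 508.2 − (492) = 16.2 m north and -434.4 − (-423) = -11.4 m east.
Residual distance = √(16.2² + (-11.4)²) = 19.8 m.

20 m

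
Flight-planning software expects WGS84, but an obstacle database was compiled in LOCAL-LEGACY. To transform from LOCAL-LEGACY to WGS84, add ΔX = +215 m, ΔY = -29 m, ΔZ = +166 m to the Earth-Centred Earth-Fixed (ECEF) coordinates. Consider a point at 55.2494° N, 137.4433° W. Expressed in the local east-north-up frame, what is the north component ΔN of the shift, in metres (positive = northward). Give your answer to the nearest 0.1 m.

The local north axis is (−sin φ cos λ, −sin φ sin λ, cos φ), giving ΔN = 130.124 − 16.115 + 94.621 = 208.63 m.

ΔN = 208.6 m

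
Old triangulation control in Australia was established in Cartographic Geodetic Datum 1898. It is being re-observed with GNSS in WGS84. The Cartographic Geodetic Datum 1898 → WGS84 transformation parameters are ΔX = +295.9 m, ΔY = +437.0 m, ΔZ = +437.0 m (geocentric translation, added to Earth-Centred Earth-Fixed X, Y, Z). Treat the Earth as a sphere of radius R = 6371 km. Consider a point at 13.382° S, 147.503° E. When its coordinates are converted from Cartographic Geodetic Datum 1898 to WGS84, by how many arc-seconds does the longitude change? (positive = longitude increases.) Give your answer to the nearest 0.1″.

sin φ = -0.231442, cos φ = 0.972849, sin λ = 0.537255, cos λ = -0.843420.
East component: ΔE = −sin λ·ΔX + cos λ·ΔY = −(0.537255)(295.9) + (-0.843420)(437.0) = -527.55 m.
1° of latitude spans πR/180 = 111195 m; at latitude φ, 1° of longitude spans that × cos φ = 108175.8 m, so Δλ = -527.55 / 108175.8 × 3600 = -17.556″.

Δλ = -17.6″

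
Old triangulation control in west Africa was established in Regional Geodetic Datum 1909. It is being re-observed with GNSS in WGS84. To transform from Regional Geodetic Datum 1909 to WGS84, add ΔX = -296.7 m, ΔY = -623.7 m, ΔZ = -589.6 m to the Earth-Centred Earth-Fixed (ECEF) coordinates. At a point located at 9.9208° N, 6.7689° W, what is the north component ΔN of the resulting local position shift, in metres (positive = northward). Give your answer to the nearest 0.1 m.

The local north axis is (−sin φ cos λ, −sin φ sin λ, cos φ), giving ΔN = 50.761 − 12.665 − 580.784 = -542.69 m.

ΔN = -542.7 m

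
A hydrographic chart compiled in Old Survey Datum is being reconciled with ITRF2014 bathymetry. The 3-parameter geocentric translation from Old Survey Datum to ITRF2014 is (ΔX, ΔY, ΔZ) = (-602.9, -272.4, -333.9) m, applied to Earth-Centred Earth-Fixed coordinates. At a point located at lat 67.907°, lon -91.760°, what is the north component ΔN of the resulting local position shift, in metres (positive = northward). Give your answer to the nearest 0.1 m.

ΔN = -395.0 m

At φ = 67.907°, λ = -91.760°: sin φ = 0.926575, cos φ = 0.376111, sin λ = -0.999528, cos λ = -0.030713.
ΔN = −sin φ cos λ·ΔX − sin φ sin λ·ΔY + cos φ·ΔZ = −(0.926575)(-0.030713)(-602.9) − (0.926575)(-0.999528)(-272.4) + (0.376111)(-333.9) = -395.02 m.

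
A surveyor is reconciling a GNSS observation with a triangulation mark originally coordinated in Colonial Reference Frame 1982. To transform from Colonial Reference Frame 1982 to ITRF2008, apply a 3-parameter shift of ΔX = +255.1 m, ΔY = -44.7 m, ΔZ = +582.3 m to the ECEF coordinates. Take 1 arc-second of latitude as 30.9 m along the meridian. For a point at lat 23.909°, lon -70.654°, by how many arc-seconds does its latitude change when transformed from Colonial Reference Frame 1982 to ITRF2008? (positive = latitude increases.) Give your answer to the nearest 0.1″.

Δφ = 15.6″

sin φ = 0.405285, cos φ = 0.914190, sin λ = -0.943535, cos λ = 0.331272.
North component: ΔN = −sin φ cos λ·ΔX − sin φ sin λ·ΔY + cos φ·ΔZ = −(0.405285)(0.331272)(255.1) − (0.405285)(-0.943535)(-44.7) + (0.914190)(582.3) = 480.99 m.
1° of latitude spans 3600 × 30.90 = 111240 m, so Δφ = 480.99 / 111240 × 3600 = 15.566″.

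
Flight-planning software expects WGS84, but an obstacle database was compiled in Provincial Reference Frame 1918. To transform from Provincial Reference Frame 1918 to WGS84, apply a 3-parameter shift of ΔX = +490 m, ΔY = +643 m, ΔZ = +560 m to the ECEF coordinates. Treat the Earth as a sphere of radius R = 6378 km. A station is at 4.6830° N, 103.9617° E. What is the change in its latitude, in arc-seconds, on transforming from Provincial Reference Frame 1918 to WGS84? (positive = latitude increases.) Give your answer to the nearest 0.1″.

sin φ = 0.081643, cos φ = 0.996662, sin λ = 0.970457, cos λ = -0.241273.
North component: ΔN = −sin φ cos λ·ΔX − sin φ sin λ·ΔY + cos φ·ΔZ = −(0.081643)(-0.241273)(490) − (0.081643)(0.970457)(643) + (0.996662)(560) = 516.84 m.
1° of latitude spans πR/180 = 111317 m, so Δφ = 516.84 / 111317 × 3600 = 16.715″.

Δφ = 16.7″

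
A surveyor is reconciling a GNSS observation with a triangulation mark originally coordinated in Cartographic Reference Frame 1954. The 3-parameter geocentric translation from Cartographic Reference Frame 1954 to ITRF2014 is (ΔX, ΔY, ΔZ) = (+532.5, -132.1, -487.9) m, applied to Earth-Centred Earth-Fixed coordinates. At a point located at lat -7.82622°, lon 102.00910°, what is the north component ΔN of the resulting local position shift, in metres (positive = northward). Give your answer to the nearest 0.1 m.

At φ = -7.82622°, λ = 102.00910°: sin φ = -0.136169, cos φ = 0.990686, sin λ = 0.978115, cos λ = -0.208067.
ΔN = −sin φ cos λ·ΔX − sin φ sin λ·ΔY + cos φ·ΔZ = −(-0.136169)(-0.208067)(532.5) − (-0.136169)(0.978115)(-132.1) + (0.990686)(-487.9) = -516.04 m.

ΔN = -516.0 m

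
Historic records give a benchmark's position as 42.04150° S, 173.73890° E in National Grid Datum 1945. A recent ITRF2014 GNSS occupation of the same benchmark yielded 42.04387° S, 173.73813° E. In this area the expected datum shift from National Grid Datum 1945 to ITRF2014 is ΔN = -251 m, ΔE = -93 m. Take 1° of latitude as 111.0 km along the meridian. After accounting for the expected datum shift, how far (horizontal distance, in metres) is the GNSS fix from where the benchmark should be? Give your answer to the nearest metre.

32 m

Observed coordinate differences: Δφ = -0.00237°, Δλ = -0.00077°.
Converting to metres (1° lat = 111000 m, cos φ = 0.742660): observed ΔN = -263.1 m, observed ΔE = -63.5 m.
Subtracting the expected shift leaves a residual of -263.1 − (-251) = -12.1 m north and -63.5 − (-93) = 29.5 m east.
Residual distance = √((-12.1)² + 29.5²) = 31.9 m.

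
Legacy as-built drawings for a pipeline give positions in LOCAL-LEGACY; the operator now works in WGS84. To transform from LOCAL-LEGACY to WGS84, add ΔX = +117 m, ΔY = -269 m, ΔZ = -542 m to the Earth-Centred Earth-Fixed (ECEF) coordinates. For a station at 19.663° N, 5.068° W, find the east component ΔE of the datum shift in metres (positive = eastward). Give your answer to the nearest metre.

At φ = 19.663°, λ = -5.068°: sin φ = 0.336487, cos φ = 0.941688, sin λ = -0.088338, cos λ = 0.996091.
ΔE = −sin λ·ΔX + cos λ·ΔY = −(-0.088338)·(117) + (0.996091)·(-269) = -257.61 m.

ΔE = -258 m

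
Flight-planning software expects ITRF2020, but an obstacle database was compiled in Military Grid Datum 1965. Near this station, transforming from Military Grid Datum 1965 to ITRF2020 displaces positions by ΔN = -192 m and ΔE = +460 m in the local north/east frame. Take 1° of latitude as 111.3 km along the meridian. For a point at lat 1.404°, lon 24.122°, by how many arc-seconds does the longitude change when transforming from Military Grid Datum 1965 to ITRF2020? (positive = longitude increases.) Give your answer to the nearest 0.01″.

Δλ = 14.88″

At latitude 1.404°, cos φ = 0.999700.
1° of longitude at this latitude = 111.3 × cos φ = 111.27 km, so Δλ = 460.0 / 111266.6 = 0.0041342° = 14.883″.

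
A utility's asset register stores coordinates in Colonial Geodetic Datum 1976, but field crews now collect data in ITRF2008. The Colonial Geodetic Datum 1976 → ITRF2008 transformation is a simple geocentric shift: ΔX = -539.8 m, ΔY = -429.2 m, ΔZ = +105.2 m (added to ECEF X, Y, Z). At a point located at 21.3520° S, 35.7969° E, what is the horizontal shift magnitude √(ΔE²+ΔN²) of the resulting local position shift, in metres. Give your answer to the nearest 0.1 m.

156.2 m

At φ = -21.3520°, λ = 35.7969°: sin φ = -0.364097, cos φ = 0.931361, sin λ = 0.584914, cos λ = 0.811095.
ΔE = −sin λ·ΔX + cos λ·ΔY = −(0.584914)·(-539.8) + (0.811095)·(-429.2) = -32.39 m.
ΔN = −sin φ cos λ·ΔX − sin φ sin λ·ΔY + cos φ·ΔZ = −(-0.364097)(0.811095)(-539.8) − (-0.364097)(0.584914)(-429.2) + (0.931361)(105.2) = -152.84 m.
Horizontal magnitude = √(ΔE² + ΔN²) = √((-32.39)² + (-152.84)²) = 156.23 m.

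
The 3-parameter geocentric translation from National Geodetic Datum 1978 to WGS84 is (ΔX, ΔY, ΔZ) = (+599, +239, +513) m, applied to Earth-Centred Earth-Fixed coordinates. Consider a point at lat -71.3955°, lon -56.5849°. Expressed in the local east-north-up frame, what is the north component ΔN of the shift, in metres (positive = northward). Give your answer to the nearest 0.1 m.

The local north axis is (−sin φ cos λ, −sin φ sin λ, cos φ), giving ΔN = 312.632 − 189.069 + 163.664 = 287.23 m.

ΔN = 287.2 m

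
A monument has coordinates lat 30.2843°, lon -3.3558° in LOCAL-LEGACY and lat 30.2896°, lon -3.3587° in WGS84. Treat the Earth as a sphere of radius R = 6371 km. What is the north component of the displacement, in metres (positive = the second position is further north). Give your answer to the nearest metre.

Δφ = 30.2896° − 30.2843° = +0.0053°; Δλ = -3.3587° − -3.3558° = -0.0029°.
1° along a meridian = πR/180 = 111195 m.
ΔN = Δφ × 111195 = 589.3 m; ΔE = Δλ × 111195 × cos(30.2843°) = -0.0029 × 111195 × 0.863534 = -278.5 m.

ΔN = 589 m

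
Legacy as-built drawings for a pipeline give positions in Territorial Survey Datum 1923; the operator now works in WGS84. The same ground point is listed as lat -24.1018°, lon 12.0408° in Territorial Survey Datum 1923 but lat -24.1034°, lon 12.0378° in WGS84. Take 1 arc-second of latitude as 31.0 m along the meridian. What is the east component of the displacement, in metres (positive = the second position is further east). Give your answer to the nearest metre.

ΔE = -306 m

Δφ = -24.1034° − -24.1018° = -0.0016°; Δλ = 12.0378° − 12.0408° = -0.0030°.
1° of latitude = 3600 × 31.00 = 111600 m.
ΔN = Δφ × 111600 = -178.6 m; ΔE = Δλ × 111600 × cos(-24.1018°) = -0.0030 × 111600 × 0.912821 = -305.6 m.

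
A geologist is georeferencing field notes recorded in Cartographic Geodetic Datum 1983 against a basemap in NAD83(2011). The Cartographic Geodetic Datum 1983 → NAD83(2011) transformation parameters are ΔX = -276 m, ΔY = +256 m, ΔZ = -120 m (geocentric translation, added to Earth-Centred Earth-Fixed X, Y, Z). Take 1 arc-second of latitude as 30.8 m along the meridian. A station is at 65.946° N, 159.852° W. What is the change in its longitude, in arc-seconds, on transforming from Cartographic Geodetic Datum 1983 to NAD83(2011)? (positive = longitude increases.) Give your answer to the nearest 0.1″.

Δλ = -26.7″

sin φ = 0.913162, cos φ = 0.407597, sin λ = -0.344446, cos λ = -0.938806.
East component: ΔE = −sin λ·ΔX + cos λ·ΔY = −(-0.344446)(-276) + (-0.938806)(256) = -335.40 m.
1° of latitude spans 3600 × 30.80 = 110880 m; at latitude φ, 1° of longitude spans that × cos φ = 45194.4 m, so Δλ = -335.40 / 45194.4 × 3600 = -26.717″.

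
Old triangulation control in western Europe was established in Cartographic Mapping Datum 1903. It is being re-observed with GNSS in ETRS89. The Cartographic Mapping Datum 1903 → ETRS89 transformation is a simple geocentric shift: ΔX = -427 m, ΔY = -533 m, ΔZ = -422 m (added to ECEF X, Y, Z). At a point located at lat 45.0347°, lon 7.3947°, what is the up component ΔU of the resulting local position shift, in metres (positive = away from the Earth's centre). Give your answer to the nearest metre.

ΔU = -646 m

The local up (radial) axis is (cos φ cos λ, cos φ sin λ, sin φ), giving ΔU = -299.242 − 48.478 − 298.580 = -646.30 m.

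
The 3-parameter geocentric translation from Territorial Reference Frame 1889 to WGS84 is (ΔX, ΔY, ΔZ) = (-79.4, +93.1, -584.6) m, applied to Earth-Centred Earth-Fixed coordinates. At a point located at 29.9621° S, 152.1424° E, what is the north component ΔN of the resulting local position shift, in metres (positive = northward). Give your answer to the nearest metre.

ΔN = -450 m

At φ = -29.9621°, λ = 152.1424°: sin φ = -0.499427, cos φ = 0.866356, sin λ = 0.467276, cos λ = -0.884112.
ΔN = −sin φ cos λ·ΔX − sin φ sin λ·ΔY + cos φ·ΔZ = −(-0.499427)(-0.884112)(-79.4) − (-0.499427)(0.467276)(93.1) + (0.866356)(-584.6) = -449.69 m.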